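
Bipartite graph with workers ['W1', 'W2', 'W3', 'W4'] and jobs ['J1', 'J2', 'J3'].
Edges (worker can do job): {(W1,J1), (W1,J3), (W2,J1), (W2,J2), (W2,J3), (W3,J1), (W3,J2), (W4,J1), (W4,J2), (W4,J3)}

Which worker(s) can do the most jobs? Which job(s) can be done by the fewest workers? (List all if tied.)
Most versatile: W2, W4 (3 jobs); Least covered: J2, J3 (3 workers)

Worker degrees (jobs they can do): W1:2, W2:3, W3:2, W4:3
Job degrees (workers who can do it): J1:4, J2:3, J3:3

Maximum worker degree is 3, achieved by: W2, W4
Minimum job degree is 3, achieved by: J2, J3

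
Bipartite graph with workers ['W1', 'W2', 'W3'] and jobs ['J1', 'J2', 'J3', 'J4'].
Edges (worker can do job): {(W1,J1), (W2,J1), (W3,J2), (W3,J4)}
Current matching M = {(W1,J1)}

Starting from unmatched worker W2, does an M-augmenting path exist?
No augmenting path from W2

Alternating search from W2 reaches jobs: {J1}.
Every reachable job is already matched in M, and following those matched edges back to workers exposes no further unvisited jobs.
No M-augmenting path from W2 exists.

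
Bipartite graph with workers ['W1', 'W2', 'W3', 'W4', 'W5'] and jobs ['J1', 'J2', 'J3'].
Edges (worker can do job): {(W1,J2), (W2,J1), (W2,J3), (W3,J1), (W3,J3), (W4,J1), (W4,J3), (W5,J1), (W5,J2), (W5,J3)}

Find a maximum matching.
Matching: {(W3,J1), (W4,J3), (W5,J2)}

Maximum matching (size 3):
  W3 → J1
  W4 → J3
  W5 → J2

Each worker is assigned to at most one job, and each job to at most one worker.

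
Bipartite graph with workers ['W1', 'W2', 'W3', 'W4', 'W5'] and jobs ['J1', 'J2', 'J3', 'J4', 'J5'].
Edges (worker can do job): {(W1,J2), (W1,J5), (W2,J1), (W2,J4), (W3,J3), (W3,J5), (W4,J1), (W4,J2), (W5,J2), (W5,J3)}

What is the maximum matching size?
Maximum matching size = 5

Maximum matching: {(W1,J2), (W2,J4), (W3,J5), (W4,J1), (W5,J3)}
Size: 5

This assigns 5 workers to 5 distinct jobs.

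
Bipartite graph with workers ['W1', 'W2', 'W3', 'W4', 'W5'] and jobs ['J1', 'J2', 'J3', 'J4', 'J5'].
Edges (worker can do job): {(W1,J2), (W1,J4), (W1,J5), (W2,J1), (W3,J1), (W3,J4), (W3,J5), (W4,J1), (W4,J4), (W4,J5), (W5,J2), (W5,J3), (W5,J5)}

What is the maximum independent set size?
Maximum independent set = 5

By König's theorem:
- Min vertex cover = Max matching = 5
- Max independent set = Total vertices - Min vertex cover
- Max independent set = 10 - 5 = 5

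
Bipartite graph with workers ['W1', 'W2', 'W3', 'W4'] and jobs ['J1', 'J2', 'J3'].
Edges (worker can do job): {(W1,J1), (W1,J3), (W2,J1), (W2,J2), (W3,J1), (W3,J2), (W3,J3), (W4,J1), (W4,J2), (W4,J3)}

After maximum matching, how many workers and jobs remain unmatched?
Unmatched: 1 workers, 0 jobs

Maximum matching size: 3
Workers: 4 total, 3 matched, 1 unmatched
Jobs: 3 total, 3 matched, 0 unmatched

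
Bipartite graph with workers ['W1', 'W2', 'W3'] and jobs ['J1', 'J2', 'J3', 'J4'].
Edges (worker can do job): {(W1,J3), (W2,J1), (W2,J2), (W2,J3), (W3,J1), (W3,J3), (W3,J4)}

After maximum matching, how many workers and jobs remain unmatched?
Unmatched: 0 workers, 1 jobs

Maximum matching size: 3
Workers: 3 total, 3 matched, 0 unmatched
Jobs: 4 total, 3 matched, 1 unmatched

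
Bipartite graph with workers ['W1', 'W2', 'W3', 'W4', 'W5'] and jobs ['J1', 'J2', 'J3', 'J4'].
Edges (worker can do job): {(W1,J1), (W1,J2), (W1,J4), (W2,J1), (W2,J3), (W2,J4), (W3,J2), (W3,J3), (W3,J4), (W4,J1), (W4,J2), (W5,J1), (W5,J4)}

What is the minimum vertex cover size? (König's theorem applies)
Minimum vertex cover size = 4

By König's theorem: in bipartite graphs,
min vertex cover = max matching = 4

Maximum matching has size 4, so minimum vertex cover also has size 4.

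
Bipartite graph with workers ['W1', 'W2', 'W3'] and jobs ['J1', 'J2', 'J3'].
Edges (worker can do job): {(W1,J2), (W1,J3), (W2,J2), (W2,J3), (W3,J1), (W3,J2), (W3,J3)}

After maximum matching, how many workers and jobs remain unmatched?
Unmatched: 0 workers, 0 jobs

Maximum matching size: 3
Workers: 3 total, 3 matched, 0 unmatched
Jobs: 3 total, 3 matched, 0 unmatched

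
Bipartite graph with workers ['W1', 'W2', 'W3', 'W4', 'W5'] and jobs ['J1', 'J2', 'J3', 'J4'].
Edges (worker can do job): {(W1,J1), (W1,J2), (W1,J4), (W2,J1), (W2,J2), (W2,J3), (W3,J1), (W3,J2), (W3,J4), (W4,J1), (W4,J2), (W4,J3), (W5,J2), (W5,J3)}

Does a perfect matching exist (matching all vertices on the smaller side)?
Yes, perfect matching exists (size 4)

Perfect matching: {(W2,J3), (W3,J4), (W4,J1), (W5,J2)}
All 4 vertices on the smaller side are matched.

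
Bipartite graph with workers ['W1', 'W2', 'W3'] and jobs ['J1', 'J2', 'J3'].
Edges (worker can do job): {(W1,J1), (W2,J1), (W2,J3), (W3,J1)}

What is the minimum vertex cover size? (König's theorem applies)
Minimum vertex cover size = 2

By König's theorem: in bipartite graphs,
min vertex cover = max matching = 2

Maximum matching has size 2, so minimum vertex cover also has size 2.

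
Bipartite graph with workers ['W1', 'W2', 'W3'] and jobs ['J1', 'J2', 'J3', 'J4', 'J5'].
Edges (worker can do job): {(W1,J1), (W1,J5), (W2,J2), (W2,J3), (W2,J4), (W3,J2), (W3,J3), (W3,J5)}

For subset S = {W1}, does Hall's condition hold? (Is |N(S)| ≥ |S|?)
Yes: |N(S)| = 2, |S| = 1

Subset S = {W1}
Neighbors N(S) = {J1, J5}

|N(S)| = 2, |S| = 1
Hall's condition: |N(S)| ≥ |S| is satisfied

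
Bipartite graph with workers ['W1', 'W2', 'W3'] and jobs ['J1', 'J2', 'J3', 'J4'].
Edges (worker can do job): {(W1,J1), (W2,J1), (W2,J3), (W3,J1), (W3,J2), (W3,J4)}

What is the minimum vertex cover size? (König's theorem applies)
Minimum vertex cover size = 3

By König's theorem: in bipartite graphs,
min vertex cover = max matching = 3

Maximum matching has size 3, so minimum vertex cover also has size 3.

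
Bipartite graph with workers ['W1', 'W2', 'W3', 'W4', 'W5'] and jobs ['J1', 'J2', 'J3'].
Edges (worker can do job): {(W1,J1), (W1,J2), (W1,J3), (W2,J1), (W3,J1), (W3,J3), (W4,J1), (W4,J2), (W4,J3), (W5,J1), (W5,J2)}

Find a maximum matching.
Matching: {(W3,J1), (W4,J3), (W5,J2)}

Maximum matching (size 3):
  W3 → J1
  W4 → J3
  W5 → J2

Each worker is assigned to at most one job, and each job to at most one worker.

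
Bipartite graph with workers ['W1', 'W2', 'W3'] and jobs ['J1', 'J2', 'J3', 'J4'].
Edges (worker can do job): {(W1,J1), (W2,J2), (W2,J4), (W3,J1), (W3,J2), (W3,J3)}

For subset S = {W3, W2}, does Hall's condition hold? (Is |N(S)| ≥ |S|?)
Yes: |N(S)| = 4, |S| = 2

Subset S = {W3, W2}
Neighbors N(S) = {J1, J2, J3, J4}

|N(S)| = 4, |S| = 2
Hall's condition: |N(S)| ≥ |S| is satisfied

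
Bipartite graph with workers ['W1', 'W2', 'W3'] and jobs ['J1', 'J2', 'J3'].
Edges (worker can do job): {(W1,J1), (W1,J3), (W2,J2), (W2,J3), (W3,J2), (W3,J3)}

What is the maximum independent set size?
Maximum independent set = 3

By König's theorem:
- Min vertex cover = Max matching = 3
- Max independent set = Total vertices - Min vertex cover
- Max independent set = 6 - 3 = 3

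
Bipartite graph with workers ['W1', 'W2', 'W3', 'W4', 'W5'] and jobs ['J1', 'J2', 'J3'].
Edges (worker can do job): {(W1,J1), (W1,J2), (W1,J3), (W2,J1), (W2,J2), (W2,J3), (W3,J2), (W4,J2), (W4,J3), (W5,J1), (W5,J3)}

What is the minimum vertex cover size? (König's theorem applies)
Minimum vertex cover size = 3

By König's theorem: in bipartite graphs,
min vertex cover = max matching = 3

Maximum matching has size 3, so minimum vertex cover also has size 3.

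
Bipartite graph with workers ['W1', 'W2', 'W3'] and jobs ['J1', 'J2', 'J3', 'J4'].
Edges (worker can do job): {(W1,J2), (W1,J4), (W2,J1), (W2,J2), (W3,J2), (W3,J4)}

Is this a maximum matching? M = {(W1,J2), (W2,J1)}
No, size 2 is not maximum

Proposed matching has size 2.
Maximum matching size for this graph: 3.

This is NOT maximum - can be improved to size 3.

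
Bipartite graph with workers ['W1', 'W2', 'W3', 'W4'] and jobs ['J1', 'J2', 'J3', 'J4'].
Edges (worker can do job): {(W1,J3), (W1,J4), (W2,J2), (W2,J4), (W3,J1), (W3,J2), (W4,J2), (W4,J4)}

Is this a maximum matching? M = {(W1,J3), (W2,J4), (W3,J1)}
No, size 3 is not maximum

Proposed matching has size 3.
Maximum matching size for this graph: 4.

This is NOT maximum - can be improved to size 4.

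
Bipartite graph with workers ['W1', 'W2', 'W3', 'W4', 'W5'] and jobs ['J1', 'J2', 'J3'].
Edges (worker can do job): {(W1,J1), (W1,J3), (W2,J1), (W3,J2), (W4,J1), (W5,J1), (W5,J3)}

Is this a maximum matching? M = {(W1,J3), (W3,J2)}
No, size 2 is not maximum

Proposed matching has size 2.
Maximum matching size for this graph: 3.

This is NOT maximum - can be improved to size 3.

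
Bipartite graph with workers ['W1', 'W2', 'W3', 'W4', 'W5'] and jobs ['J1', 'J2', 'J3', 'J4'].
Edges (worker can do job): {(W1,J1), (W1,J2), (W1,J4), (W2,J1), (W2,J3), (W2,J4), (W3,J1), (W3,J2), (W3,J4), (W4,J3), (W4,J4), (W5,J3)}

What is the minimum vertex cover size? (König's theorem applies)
Minimum vertex cover size = 4

By König's theorem: in bipartite graphs,
min vertex cover = max matching = 4

Maximum matching has size 4, so minimum vertex cover also has size 4.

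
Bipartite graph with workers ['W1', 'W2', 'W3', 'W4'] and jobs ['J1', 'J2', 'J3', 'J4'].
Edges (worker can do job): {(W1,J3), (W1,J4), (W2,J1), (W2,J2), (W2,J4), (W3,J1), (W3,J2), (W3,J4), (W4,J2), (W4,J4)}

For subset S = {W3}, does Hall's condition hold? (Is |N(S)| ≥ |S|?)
Yes: |N(S)| = 3, |S| = 1

Subset S = {W3}
Neighbors N(S) = {J1, J2, J4}

|N(S)| = 3, |S| = 1
Hall's condition: |N(S)| ≥ |S| is satisfied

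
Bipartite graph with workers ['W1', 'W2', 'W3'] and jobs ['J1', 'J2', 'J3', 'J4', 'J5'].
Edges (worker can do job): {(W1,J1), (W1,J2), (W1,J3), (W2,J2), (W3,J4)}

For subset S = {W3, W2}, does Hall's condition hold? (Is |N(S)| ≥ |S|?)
Yes: |N(S)| = 2, |S| = 2

Subset S = {W3, W2}
Neighbors N(S) = {J2, J4}

|N(S)| = 2, |S| = 2
Hall's condition: |N(S)| ≥ |S| is satisfied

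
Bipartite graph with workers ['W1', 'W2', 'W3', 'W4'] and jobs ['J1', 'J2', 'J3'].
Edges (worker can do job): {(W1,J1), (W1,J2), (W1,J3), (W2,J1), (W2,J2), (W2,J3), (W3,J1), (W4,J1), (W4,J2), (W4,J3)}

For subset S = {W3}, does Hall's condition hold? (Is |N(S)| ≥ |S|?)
Yes: |N(S)| = 1, |S| = 1

Subset S = {W3}
Neighbors N(S) = {J1}

|N(S)| = 1, |S| = 1
Hall's condition: |N(S)| ≥ |S| is satisfied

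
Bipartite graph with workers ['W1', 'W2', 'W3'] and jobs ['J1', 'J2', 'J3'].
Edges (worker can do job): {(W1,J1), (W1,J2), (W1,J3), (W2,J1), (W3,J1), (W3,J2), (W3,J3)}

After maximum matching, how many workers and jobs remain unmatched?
Unmatched: 0 workers, 0 jobs

Maximum matching size: 3
Workers: 3 total, 3 matched, 0 unmatched
Jobs: 3 total, 3 matched, 0 unmatched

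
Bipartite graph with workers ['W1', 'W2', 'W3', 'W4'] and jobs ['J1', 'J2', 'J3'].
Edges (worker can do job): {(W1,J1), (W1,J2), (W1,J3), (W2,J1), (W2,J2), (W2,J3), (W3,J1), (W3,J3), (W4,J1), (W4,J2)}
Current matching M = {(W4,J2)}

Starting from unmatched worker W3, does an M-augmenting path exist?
Yes: W3 → J3

An M-augmenting path alternates non-matching / matching edges, starting and ending at unmatched vertices.
Path: W3 → J3
(J3 is unmatched in M, so the path is augmenting.)
Flipping edges along this path would increase |M| from 1 to 2.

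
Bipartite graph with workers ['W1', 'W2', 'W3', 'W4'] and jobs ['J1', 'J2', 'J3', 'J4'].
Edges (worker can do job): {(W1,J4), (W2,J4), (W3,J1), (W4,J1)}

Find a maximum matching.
Matching: {(W1,J4), (W4,J1)}

Maximum matching (size 2):
  W1 → J4
  W4 → J1

Each worker is assigned to at most one job, and each job to at most one worker.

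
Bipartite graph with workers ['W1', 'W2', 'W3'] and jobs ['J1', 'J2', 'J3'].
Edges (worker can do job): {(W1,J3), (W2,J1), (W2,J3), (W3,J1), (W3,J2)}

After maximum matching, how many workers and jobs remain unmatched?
Unmatched: 0 workers, 0 jobs

Maximum matching size: 3
Workers: 3 total, 3 matched, 0 unmatched
Jobs: 3 total, 3 matched, 0 unmatched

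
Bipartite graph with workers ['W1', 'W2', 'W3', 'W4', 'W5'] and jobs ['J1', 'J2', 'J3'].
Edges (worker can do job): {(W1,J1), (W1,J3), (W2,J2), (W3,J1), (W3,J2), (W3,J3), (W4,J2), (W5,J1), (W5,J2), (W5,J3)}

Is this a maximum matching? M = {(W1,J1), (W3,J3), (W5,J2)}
Yes, size 3 is maximum

Proposed matching has size 3.
Maximum matching size for this graph: 3.

This is a maximum matching.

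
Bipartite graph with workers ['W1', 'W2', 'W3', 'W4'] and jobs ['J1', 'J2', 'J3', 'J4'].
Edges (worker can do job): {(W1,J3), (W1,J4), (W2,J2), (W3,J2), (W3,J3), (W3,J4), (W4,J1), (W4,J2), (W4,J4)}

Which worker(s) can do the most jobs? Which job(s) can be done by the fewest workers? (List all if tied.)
Most versatile: W3, W4 (3 jobs); Least covered: J1 (1 workers)

Worker degrees (jobs they can do): W1:2, W2:1, W3:3, W4:3
Job degrees (workers who can do it): J1:1, J2:3, J3:2, J4:3

Maximum worker degree is 3, achieved by: W3, W4
Minimum job degree is 1, achieved by: J1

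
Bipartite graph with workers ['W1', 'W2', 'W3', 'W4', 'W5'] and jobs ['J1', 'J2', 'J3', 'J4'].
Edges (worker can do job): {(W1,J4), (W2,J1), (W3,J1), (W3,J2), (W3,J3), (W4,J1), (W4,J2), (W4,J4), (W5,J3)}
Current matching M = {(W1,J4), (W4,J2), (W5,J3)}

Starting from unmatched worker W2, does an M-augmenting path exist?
Yes: W2 → J1

An M-augmenting path alternates non-matching / matching edges, starting and ending at unmatched vertices.
Path: W2 → J1
(J1 is unmatched in M, so the path is augmenting.)
Flipping edges along this path would increase |M| from 3 to 4.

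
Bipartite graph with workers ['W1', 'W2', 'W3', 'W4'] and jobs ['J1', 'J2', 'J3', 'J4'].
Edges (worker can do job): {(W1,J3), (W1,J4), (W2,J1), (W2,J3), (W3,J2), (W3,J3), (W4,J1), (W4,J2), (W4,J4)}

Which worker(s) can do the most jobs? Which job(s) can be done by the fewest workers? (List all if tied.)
Most versatile: W4 (3 jobs); Least covered: J1, J2, J4 (2 workers)

Worker degrees (jobs they can do): W1:2, W2:2, W3:2, W4:3
Job degrees (workers who can do it): J1:2, J2:2, J3:3, J4:2

Maximum worker degree is 3, achieved by: W4
Minimum job degree is 2, achieved by: J1, J2, J4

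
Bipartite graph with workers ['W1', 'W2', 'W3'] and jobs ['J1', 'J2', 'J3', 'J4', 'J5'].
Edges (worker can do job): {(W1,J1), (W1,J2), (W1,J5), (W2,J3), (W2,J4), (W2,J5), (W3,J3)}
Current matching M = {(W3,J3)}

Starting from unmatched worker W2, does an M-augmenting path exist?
Yes: W2 → J4

An M-augmenting path alternates non-matching / matching edges, starting and ending at unmatched vertices.
Path: W2 → J4
(J4 is unmatched in M, so the path is augmenting.)
Flipping edges along this path would increase |M| from 1 to 2.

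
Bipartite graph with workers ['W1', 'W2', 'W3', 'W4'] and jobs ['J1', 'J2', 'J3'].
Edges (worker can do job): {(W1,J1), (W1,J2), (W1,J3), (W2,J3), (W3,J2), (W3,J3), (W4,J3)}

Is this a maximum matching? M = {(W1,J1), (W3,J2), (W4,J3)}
Yes, size 3 is maximum

Proposed matching has size 3.
Maximum matching size for this graph: 3.

This is a maximum matching.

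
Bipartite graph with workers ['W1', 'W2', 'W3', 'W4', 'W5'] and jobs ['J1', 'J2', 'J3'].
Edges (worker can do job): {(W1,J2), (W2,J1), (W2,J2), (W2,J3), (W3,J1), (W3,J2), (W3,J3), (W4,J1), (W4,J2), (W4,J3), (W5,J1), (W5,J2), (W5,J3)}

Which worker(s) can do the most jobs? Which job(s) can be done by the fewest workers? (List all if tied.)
Most versatile: W2, W3, W4, W5 (3 jobs); Least covered: J1, J3 (4 workers)

Worker degrees (jobs they can do): W1:1, W2:3, W3:3, W4:3, W5:3
Job degrees (workers who can do it): J1:4, J2:5, J3:4

Maximum worker degree is 3, achieved by: W2, W3, W4, W5
Minimum job degree is 4, achieved by: J1, J3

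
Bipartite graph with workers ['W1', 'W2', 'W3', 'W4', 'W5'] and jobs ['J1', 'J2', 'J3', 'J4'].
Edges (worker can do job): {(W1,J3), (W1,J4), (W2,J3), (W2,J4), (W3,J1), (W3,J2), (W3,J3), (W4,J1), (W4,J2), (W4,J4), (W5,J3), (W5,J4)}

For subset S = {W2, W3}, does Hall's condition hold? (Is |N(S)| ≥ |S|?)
Yes: |N(S)| = 4, |S| = 2

Subset S = {W2, W3}
Neighbors N(S) = {J1, J2, J3, J4}

|N(S)| = 4, |S| = 2
Hall's condition: |N(S)| ≥ |S| is satisfied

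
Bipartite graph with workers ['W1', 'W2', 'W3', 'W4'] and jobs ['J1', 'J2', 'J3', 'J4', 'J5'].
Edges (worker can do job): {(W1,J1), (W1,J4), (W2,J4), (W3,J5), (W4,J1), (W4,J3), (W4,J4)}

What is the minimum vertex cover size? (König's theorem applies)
Minimum vertex cover size = 4

By König's theorem: in bipartite graphs,
min vertex cover = max matching = 4

Maximum matching has size 4, so minimum vertex cover also has size 4.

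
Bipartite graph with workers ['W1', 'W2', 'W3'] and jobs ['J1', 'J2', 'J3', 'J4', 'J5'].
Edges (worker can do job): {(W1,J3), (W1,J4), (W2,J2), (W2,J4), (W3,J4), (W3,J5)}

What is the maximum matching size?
Maximum matching size = 3

Maximum matching: {(W1,J4), (W2,J2), (W3,J5)}
Size: 3

This assigns 3 workers to 3 distinct jobs.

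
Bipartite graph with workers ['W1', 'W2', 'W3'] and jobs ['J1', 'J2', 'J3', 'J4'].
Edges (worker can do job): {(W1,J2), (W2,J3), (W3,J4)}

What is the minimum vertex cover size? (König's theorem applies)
Minimum vertex cover size = 3

By König's theorem: in bipartite graphs,
min vertex cover = max matching = 3

Maximum matching has size 3, so minimum vertex cover also has size 3.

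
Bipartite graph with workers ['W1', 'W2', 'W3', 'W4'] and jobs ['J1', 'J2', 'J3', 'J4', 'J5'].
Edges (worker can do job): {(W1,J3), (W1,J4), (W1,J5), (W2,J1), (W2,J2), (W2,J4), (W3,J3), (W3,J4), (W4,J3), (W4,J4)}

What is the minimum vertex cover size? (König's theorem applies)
Minimum vertex cover size = 4

By König's theorem: in bipartite graphs,
min vertex cover = max matching = 4

Maximum matching has size 4, so minimum vertex cover also has size 4.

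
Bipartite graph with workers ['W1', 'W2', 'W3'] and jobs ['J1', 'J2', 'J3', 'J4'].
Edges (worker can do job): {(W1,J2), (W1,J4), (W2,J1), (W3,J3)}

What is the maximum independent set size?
Maximum independent set = 4

By König's theorem:
- Min vertex cover = Max matching = 3
- Max independent set = Total vertices - Min vertex cover
- Max independent set = 7 - 3 = 4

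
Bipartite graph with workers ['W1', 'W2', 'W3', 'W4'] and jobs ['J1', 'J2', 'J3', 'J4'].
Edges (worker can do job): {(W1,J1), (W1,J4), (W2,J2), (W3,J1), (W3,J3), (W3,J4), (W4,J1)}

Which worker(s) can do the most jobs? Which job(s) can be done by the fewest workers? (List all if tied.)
Most versatile: W3 (3 jobs); Least covered: J2, J3 (1 workers)

Worker degrees (jobs they can do): W1:2, W2:1, W3:3, W4:1
Job degrees (workers who can do it): J1:3, J2:1, J3:1, J4:2

Maximum worker degree is 3, achieved by: W3
Minimum job degree is 1, achieved by: J2, J3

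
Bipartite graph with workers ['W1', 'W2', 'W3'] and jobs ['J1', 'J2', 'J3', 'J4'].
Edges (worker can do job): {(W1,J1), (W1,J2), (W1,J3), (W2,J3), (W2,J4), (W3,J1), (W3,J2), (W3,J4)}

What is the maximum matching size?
Maximum matching size = 3

Maximum matching: {(W1,J1), (W2,J3), (W3,J4)}
Size: 3

This assigns 3 workers to 3 distinct jobs.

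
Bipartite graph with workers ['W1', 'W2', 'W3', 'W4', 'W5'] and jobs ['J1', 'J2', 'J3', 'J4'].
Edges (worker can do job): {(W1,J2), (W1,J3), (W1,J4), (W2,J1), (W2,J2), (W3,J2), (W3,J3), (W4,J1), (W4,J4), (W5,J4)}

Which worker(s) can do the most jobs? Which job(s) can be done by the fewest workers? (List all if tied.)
Most versatile: W1 (3 jobs); Least covered: J1, J3 (2 workers)

Worker degrees (jobs they can do): W1:3, W2:2, W3:2, W4:2, W5:1
Job degrees (workers who can do it): J1:2, J2:3, J3:2, J4:3

Maximum worker degree is 3, achieved by: W1
Minimum job degree is 2, achieved by: J1, J3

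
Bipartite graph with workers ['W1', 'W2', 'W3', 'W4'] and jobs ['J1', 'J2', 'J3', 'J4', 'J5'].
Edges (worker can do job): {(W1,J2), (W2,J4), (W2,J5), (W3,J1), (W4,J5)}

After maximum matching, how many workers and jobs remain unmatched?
Unmatched: 0 workers, 1 jobs

Maximum matching size: 4
Workers: 4 total, 4 matched, 0 unmatched
Jobs: 5 total, 4 matched, 1 unmatched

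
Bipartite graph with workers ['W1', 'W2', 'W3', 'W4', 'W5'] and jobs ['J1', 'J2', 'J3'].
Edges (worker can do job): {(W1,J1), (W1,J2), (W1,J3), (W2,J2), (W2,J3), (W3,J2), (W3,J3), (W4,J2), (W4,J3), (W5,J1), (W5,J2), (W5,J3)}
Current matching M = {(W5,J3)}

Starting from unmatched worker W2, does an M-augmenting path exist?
Yes: W2 → J2

An M-augmenting path alternates non-matching / matching edges, starting and ending at unmatched vertices.
Path: W2 → J2
(J2 is unmatched in M, so the path is augmenting.)
Flipping edges along this path would increase |M| from 1 to 2.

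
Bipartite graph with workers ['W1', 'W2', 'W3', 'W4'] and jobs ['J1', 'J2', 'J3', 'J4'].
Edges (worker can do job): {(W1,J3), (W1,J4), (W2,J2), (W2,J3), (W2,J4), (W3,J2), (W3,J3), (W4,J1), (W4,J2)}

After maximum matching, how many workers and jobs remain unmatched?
Unmatched: 0 workers, 0 jobs

Maximum matching size: 4
Workers: 4 total, 4 matched, 0 unmatched
Jobs: 4 total, 4 matched, 0 unmatched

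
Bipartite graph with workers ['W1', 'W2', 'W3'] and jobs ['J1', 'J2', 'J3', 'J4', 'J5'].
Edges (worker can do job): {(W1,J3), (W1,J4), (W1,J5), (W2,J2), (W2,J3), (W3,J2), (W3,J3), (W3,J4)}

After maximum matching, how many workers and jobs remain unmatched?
Unmatched: 0 workers, 2 jobs

Maximum matching size: 3
Workers: 3 total, 3 matched, 0 unmatched
Jobs: 5 total, 3 matched, 2 unmatched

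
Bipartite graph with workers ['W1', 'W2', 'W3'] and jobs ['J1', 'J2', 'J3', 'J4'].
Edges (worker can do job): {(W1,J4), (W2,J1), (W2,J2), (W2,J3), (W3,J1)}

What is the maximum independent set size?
Maximum independent set = 4

By König's theorem:
- Min vertex cover = Max matching = 3
- Max independent set = Total vertices - Min vertex cover
- Max independent set = 7 - 3 = 4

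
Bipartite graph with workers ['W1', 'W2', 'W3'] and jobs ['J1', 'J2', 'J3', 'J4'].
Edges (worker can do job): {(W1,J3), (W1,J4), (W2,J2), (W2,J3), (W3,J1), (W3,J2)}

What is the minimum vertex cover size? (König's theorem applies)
Minimum vertex cover size = 3

By König's theorem: in bipartite graphs,
min vertex cover = max matching = 3

Maximum matching has size 3, so minimum vertex cover also has size 3.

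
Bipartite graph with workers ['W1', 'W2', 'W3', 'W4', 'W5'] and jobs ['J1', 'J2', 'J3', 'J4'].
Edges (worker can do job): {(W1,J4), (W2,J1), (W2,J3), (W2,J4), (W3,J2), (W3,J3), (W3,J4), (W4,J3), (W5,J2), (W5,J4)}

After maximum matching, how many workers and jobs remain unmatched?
Unmatched: 1 workers, 0 jobs

Maximum matching size: 4
Workers: 5 total, 4 matched, 1 unmatched
Jobs: 4 total, 4 matched, 0 unmatched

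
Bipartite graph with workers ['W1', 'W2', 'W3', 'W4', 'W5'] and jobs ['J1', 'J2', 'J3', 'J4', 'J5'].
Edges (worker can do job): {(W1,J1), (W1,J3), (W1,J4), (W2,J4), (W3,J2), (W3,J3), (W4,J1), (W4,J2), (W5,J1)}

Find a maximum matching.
Matching: {(W1,J4), (W3,J3), (W4,J2), (W5,J1)}

Maximum matching (size 4):
  W1 → J4
  W3 → J3
  W4 → J2
  W5 → J1

Each worker is assigned to at most one job, and each job to at most one worker.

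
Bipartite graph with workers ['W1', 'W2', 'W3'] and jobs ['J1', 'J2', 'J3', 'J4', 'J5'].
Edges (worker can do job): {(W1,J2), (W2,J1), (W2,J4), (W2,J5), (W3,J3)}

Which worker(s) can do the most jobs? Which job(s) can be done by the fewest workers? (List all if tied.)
Most versatile: W2 (3 jobs); Least covered: J1, J2, J3, J4, J5 (1 workers)

Worker degrees (jobs they can do): W1:1, W2:3, W3:1
Job degrees (workers who can do it): J1:1, J2:1, J3:1, J4:1, J5:1

Maximum worker degree is 3, achieved by: W2
Minimum job degree is 1, achieved by: J1, J2, J3, J4, J5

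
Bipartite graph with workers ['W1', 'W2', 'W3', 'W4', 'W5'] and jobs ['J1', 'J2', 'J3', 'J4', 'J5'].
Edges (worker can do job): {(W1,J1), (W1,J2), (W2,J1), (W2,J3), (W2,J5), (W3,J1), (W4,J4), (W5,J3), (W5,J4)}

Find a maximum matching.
Matching: {(W1,J2), (W2,J5), (W3,J1), (W4,J4), (W5,J3)}

Maximum matching (size 5):
  W1 → J2
  W2 → J5
  W3 → J1
  W4 → J4
  W5 → J3

Each worker is assigned to at most one job, and each job to at most one worker.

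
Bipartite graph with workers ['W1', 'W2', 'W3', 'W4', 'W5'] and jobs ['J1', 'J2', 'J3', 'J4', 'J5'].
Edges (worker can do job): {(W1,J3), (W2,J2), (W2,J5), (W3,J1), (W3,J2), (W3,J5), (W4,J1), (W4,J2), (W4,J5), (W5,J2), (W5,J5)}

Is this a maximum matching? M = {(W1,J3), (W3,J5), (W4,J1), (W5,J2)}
Yes, size 4 is maximum

Proposed matching has size 4.
Maximum matching size for this graph: 4.

This is a maximum matching.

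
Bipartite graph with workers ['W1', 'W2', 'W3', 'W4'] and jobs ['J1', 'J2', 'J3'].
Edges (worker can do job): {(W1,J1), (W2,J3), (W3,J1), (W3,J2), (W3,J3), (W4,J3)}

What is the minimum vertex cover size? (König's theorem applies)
Minimum vertex cover size = 3

By König's theorem: in bipartite graphs,
min vertex cover = max matching = 3

Maximum matching has size 3, so minimum vertex cover also has size 3.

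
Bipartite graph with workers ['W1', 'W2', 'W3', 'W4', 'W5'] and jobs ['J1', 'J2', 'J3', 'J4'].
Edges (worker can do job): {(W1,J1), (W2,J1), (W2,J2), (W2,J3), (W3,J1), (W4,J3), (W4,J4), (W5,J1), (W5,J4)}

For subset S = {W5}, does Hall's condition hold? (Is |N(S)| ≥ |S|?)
Yes: |N(S)| = 2, |S| = 1

Subset S = {W5}
Neighbors N(S) = {J1, J4}

|N(S)| = 2, |S| = 1
Hall's condition: |N(S)| ≥ |S| is satisfied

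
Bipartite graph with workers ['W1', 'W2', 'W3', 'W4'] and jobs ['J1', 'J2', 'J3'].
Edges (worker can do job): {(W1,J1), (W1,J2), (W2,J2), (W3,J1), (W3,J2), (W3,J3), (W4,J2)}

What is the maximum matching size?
Maximum matching size = 3

Maximum matching: {(W1,J1), (W3,J3), (W4,J2)}
Size: 3

This assigns 3 workers to 3 distinct jobs.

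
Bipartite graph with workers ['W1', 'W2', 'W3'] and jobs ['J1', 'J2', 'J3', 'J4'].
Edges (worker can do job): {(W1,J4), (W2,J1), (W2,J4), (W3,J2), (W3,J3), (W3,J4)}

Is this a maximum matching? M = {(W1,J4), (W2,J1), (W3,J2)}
Yes, size 3 is maximum

Proposed matching has size 3.
Maximum matching size for this graph: 3.

This is a maximum matching.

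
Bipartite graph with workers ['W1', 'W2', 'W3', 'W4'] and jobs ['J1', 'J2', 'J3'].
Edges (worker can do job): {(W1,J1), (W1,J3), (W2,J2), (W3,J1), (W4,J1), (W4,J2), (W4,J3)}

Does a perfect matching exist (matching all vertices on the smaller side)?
Yes, perfect matching exists (size 3)

Perfect matching: {(W1,J3), (W2,J2), (W4,J1)}
All 3 vertices on the smaller side are matched.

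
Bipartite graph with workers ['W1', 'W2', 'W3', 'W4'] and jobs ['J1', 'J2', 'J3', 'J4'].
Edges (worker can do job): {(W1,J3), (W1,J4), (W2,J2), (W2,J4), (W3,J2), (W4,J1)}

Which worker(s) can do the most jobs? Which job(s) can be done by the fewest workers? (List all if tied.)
Most versatile: W1, W2 (2 jobs); Least covered: J1, J3 (1 workers)

Worker degrees (jobs they can do): W1:2, W2:2, W3:1, W4:1
Job degrees (workers who can do it): J1:1, J2:2, J3:1, J4:2

Maximum worker degree is 2, achieved by: W1, W2
Minimum job degree is 1, achieved by: J1, J3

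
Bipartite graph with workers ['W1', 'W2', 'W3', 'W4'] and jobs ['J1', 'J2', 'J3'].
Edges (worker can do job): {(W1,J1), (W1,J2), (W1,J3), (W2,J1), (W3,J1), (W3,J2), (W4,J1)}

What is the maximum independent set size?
Maximum independent set = 4

By König's theorem:
- Min vertex cover = Max matching = 3
- Max independent set = Total vertices - Min vertex cover
- Max independent set = 7 - 3 = 4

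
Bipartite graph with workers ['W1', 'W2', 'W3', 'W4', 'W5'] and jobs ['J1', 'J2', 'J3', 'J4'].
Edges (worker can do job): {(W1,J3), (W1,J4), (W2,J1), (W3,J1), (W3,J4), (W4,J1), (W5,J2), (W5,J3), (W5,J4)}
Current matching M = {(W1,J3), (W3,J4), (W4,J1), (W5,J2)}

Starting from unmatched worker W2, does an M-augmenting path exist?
No augmenting path from W2

Alternating search from W2 reaches jobs: {J1}.
Every reachable job is already matched in M, and following those matched edges back to workers exposes no further unvisited jobs.
No M-augmenting path from W2 exists.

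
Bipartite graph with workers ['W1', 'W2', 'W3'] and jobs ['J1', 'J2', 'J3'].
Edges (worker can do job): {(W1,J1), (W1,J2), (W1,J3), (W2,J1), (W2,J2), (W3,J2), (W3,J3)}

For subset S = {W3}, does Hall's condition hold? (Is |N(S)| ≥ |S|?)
Yes: |N(S)| = 2, |S| = 1

Subset S = {W3}
Neighbors N(S) = {J2, J3}

|N(S)| = 2, |S| = 1
Hall's condition: |N(S)| ≥ |S| is satisfied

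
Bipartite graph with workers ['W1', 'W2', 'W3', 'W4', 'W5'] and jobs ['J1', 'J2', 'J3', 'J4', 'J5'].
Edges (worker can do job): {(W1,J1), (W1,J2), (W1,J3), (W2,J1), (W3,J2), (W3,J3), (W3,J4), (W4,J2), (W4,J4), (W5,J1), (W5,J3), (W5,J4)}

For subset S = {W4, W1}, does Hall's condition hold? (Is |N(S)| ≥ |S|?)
Yes: |N(S)| = 4, |S| = 2

Subset S = {W4, W1}
Neighbors N(S) = {J1, J2, J3, J4}

|N(S)| = 4, |S| = 2
Hall's condition: |N(S)| ≥ |S| is satisfied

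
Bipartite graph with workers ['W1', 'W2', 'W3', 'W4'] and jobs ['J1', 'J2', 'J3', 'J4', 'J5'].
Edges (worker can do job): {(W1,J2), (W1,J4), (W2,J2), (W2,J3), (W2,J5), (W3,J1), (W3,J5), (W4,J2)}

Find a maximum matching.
Matching: {(W1,J4), (W2,J3), (W3,J5), (W4,J2)}

Maximum matching (size 4):
  W1 → J4
  W2 → J3
  W3 → J5
  W4 → J2

Each worker is assigned to at most one job, and each job to at most one worker.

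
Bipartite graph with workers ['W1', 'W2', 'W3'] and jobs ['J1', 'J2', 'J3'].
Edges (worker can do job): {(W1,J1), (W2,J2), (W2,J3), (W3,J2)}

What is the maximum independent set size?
Maximum independent set = 3

By König's theorem:
- Min vertex cover = Max matching = 3
- Max independent set = Total vertices - Min vertex cover
- Max independent set = 6 - 3 = 3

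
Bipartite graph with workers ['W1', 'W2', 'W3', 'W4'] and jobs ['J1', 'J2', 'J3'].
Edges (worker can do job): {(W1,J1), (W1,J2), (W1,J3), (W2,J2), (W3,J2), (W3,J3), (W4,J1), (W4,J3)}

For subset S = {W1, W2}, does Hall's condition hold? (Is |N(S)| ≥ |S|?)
Yes: |N(S)| = 3, |S| = 2

Subset S = {W1, W2}
Neighbors N(S) = {J1, J2, J3}

|N(S)| = 3, |S| = 2
Hall's condition: |N(S)| ≥ |S| is satisfied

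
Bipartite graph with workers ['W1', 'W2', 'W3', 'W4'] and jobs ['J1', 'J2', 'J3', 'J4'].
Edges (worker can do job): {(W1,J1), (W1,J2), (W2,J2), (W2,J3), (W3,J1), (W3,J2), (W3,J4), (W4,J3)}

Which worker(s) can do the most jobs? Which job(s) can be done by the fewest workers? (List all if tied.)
Most versatile: W3 (3 jobs); Least covered: J4 (1 workers)

Worker degrees (jobs they can do): W1:2, W2:2, W3:3, W4:1
Job degrees (workers who can do it): J1:2, J2:3, J3:2, J4:1

Maximum worker degree is 3, achieved by: W3
Minimum job degree is 1, achieved by: J4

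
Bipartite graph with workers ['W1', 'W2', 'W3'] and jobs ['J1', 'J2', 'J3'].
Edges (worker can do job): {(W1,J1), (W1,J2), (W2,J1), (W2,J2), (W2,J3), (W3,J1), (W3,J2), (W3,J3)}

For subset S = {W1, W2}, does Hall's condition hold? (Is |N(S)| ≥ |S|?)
Yes: |N(S)| = 3, |S| = 2

Subset S = {W1, W2}
Neighbors N(S) = {J1, J2, J3}

|N(S)| = 3, |S| = 2
Hall's condition: |N(S)| ≥ |S| is satisfied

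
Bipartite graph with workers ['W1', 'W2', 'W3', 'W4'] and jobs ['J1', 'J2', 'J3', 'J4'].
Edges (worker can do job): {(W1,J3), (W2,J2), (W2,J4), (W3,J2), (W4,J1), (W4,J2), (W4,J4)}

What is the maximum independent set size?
Maximum independent set = 4

By König's theorem:
- Min vertex cover = Max matching = 4
- Max independent set = Total vertices - Min vertex cover
- Max independent set = 8 - 4 = 4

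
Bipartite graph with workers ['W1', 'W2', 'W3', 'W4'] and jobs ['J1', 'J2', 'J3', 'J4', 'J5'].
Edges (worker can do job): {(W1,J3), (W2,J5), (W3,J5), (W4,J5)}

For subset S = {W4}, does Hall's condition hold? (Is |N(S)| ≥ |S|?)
Yes: |N(S)| = 1, |S| = 1

Subset S = {W4}
Neighbors N(S) = {J5}

|N(S)| = 1, |S| = 1
Hall's condition: |N(S)| ≥ |S| is satisfied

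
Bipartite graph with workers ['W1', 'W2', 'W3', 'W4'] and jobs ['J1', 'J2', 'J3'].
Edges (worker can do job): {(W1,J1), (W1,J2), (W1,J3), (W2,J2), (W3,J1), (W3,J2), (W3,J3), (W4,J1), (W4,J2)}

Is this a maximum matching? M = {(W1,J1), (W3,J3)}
No, size 2 is not maximum

Proposed matching has size 2.
Maximum matching size for this graph: 3.

This is NOT maximum - can be improved to size 3.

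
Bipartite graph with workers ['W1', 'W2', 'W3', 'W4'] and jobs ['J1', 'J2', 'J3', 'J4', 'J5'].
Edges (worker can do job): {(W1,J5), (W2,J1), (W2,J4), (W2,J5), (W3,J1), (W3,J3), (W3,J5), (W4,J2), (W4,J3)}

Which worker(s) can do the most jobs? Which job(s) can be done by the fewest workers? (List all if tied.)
Most versatile: W2, W3 (3 jobs); Least covered: J2, J4 (1 workers)

Worker degrees (jobs they can do): W1:1, W2:3, W3:3, W4:2
Job degrees (workers who can do it): J1:2, J2:1, J3:2, J4:1, J5:3

Maximum worker degree is 3, achieved by: W2, W3
Minimum job degree is 1, achieved by: J2, J4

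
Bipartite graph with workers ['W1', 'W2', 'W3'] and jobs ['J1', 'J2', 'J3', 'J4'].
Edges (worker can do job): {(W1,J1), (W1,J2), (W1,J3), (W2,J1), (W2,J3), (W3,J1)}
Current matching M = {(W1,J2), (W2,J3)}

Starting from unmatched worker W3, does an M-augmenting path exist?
Yes: W3 → J1

An M-augmenting path alternates non-matching / matching edges, starting and ending at unmatched vertices.
Path: W3 → J1
(J1 is unmatched in M, so the path is augmenting.)
Flipping edges along this path would increase |M| from 2 to 3.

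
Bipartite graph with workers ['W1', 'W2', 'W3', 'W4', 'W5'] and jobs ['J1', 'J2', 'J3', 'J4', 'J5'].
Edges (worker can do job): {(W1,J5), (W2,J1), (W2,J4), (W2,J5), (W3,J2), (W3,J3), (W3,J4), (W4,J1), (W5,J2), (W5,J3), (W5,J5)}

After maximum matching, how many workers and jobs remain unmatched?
Unmatched: 0 workers, 0 jobs

Maximum matching size: 5
Workers: 5 total, 5 matched, 0 unmatched
Jobs: 5 total, 5 matched, 0 unmatched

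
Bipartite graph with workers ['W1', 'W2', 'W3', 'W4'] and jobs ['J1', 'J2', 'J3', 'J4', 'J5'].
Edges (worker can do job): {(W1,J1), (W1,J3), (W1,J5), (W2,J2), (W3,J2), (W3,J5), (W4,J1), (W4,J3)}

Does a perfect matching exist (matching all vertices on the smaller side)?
Yes, perfect matching exists (size 4)

Perfect matching: {(W1,J1), (W2,J2), (W3,J5), (W4,J3)}
All 4 vertices on the smaller side are matched.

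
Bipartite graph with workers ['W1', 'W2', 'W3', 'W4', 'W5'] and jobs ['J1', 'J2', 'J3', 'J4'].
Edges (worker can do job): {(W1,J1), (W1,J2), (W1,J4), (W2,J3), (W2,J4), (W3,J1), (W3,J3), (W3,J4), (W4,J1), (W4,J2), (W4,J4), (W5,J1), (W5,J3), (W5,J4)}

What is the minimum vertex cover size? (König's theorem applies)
Minimum vertex cover size = 4

By König's theorem: in bipartite graphs,
min vertex cover = max matching = 4

Maximum matching has size 4, so minimum vertex cover also has size 4.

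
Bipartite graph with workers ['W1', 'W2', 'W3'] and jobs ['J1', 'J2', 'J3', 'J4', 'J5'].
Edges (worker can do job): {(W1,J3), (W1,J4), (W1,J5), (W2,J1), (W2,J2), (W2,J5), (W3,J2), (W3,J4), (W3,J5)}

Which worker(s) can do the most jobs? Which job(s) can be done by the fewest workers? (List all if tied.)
Most versatile: W1, W2, W3 (3 jobs); Least covered: J1, J3 (1 workers)

Worker degrees (jobs they can do): W1:3, W2:3, W3:3
Job degrees (workers who can do it): J1:1, J2:2, J3:1, J4:2, J5:3

Maximum worker degree is 3, achieved by: W1, W2, W3
Minimum job degree is 1, achieved by: J1, J3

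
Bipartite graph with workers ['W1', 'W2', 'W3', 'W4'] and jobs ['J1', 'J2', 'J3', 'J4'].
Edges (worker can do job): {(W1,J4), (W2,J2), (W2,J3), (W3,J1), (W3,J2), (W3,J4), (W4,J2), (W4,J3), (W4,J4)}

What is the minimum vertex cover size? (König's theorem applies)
Minimum vertex cover size = 4

By König's theorem: in bipartite graphs,
min vertex cover = max matching = 4

Maximum matching has size 4, so minimum vertex cover also has size 4.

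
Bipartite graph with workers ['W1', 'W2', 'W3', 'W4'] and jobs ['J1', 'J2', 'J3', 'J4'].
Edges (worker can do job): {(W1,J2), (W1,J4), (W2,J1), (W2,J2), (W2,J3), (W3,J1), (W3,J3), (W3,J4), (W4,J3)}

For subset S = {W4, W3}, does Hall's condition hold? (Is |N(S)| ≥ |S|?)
Yes: |N(S)| = 3, |S| = 2

Subset S = {W4, W3}
Neighbors N(S) = {J1, J3, J4}

|N(S)| = 3, |S| = 2
Hall's condition: |N(S)| ≥ |S| is satisfied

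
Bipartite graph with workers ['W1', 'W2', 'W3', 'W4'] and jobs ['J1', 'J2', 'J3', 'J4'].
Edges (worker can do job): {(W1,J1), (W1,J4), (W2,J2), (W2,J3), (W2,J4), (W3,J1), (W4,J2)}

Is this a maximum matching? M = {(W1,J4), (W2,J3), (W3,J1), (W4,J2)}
Yes, size 4 is maximum

Proposed matching has size 4.
Maximum matching size for this graph: 4.

This is a maximum matching.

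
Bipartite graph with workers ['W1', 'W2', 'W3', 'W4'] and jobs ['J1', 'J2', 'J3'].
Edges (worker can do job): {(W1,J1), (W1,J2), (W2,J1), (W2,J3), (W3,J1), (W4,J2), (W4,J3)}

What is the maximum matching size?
Maximum matching size = 3

Maximum matching: {(W2,J3), (W3,J1), (W4,J2)}
Size: 3

This assigns 3 workers to 3 distinct jobs.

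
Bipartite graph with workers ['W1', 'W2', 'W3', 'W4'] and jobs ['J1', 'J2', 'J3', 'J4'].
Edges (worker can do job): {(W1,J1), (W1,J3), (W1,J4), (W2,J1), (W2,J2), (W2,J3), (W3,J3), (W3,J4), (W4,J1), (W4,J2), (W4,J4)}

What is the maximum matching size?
Maximum matching size = 4

Maximum matching: {(W1,J3), (W2,J1), (W3,J4), (W4,J2)}
Size: 4

This assigns 4 workers to 4 distinct jobs.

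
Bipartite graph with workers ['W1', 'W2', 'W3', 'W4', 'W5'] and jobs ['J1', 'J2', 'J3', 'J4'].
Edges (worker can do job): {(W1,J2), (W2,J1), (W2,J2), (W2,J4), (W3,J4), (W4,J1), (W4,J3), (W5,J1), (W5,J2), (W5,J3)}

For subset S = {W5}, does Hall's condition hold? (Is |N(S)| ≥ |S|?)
Yes: |N(S)| = 3, |S| = 1

Subset S = {W5}
Neighbors N(S) = {J1, J2, J3}

|N(S)| = 3, |S| = 1
Hall's condition: |N(S)| ≥ |S| is satisfied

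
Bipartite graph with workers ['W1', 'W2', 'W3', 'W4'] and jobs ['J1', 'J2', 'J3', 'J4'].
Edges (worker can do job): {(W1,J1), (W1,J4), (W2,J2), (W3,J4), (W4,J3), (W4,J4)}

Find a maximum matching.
Matching: {(W1,J1), (W2,J2), (W3,J4), (W4,J3)}

Maximum matching (size 4):
  W1 → J1
  W2 → J2
  W3 → J4
  W4 → J3

Each worker is assigned to at most one job, and each job to at most one worker.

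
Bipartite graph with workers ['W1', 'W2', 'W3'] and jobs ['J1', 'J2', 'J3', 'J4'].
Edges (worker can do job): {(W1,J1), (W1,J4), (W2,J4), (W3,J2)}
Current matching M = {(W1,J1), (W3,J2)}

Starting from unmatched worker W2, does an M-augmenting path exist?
Yes: W2 → J4

An M-augmenting path alternates non-matching / matching edges, starting and ending at unmatched vertices.
Path: W2 → J4
(J4 is unmatched in M, so the path is augmenting.)
Flipping edges along this path would increase |M| from 2 to 3.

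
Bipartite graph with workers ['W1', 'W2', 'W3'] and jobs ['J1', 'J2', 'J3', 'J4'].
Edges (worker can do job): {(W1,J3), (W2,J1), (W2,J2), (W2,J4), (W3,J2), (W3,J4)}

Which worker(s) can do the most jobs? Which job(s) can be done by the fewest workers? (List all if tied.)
Most versatile: W2 (3 jobs); Least covered: J1, J3 (1 workers)

Worker degrees (jobs they can do): W1:1, W2:3, W3:2
Job degrees (workers who can do it): J1:1, J2:2, J3:1, J4:2

Maximum worker degree is 3, achieved by: W2
Minimum job degree is 1, achieved by: J1, J3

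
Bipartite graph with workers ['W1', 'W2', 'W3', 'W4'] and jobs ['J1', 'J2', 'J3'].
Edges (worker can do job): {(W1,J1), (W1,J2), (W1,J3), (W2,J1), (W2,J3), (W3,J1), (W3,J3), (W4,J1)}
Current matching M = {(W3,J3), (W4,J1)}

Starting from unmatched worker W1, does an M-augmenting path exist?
Yes: W1 → J2

An M-augmenting path alternates non-matching / matching edges, starting and ending at unmatched vertices.
Path: W1 → J2
(J2 is unmatched in M, so the path is augmenting.)
Flipping edges along this path would increase |M| from 2 to 3.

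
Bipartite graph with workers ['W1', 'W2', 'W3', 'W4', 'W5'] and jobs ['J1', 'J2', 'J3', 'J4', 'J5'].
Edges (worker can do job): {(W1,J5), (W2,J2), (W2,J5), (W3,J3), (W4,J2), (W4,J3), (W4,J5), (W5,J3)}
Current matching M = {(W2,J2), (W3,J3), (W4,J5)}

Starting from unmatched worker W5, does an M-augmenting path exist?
No augmenting path from W5

Alternating search from W5 reaches jobs: {J3}.
Every reachable job is already matched in M, and following those matched edges back to workers exposes no further unvisited jobs.
No M-augmenting path from W5 exists.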